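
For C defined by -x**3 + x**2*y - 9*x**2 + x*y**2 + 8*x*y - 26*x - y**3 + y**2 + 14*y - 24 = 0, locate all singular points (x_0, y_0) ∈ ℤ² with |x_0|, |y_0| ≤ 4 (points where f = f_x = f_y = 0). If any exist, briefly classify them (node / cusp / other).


Singular points: {(-3, -1)}; classification: node.

Compute partial derivatives:
  f_x = -3*x**2 + 2*x*y - 18*x + y**2 + 8*y - 26.
  f_y = x**2 + 2*x*y + 8*x - 3*y**2 + 2*y + 14.
Scan x_0 ∈ {−4, ..., 4}. For each x_0, f_y(x_0, y) is a polynomial in y; find its integer roots y ∈ {−4, ..., 4}, then test f_x and f at those candidates.
  x = -4: f_y(-4, y) = -3*y**2 - 6*y - 2; no integer root y with |y| ≤ 4.
  x = -3: f_y(-3, y) = -3*y**2 - 4*y - 1; vanishes at y ∈ {-1}. (-3, -1): f_x = 0, f = 0 — SINGULAR.
  x = -2: f_y(-2, y) = -3*y**2 - 2*y + 2; no integer root y with |y| ≤ 4.
  x = -1: f_y(-1, y) = 7 - 3*y**2; no integer root y with |y| ≤ 4.
  x = 0: f_y(0, y) = -3*y**2 + 2*y + 14; no integer root y with |y| ≤ 4.
  x = 1: f_y(1, y) = -3*y**2 + 4*y + 23; no integer root y with |y| ≤ 4.
  x = 2: f_y(2, y) = -3*y**2 + 6*y + 34; no integer root y with |y| ≤ 4.
  x = 3: f_y(3, y) = -3*y**2 + 8*y + 47; no integer root y with |y| ≤ 4.
  x = 4: f_y(4, y) = -3*y**2 + 10*y + 62; no integer root y with |y| ≤ 4.
Only singular point on the grid: (-3, -1).
Classify: substitute x = -3 + u, y = -1 + v and expand: f = -u**3 + u**2*v - u**2 + u*v**2 - v**3 + v**2.
No constant or linear terms (consistent with a singular point). Quadratic part: -u**2 + v**2. Cubic part: -u**3 + u**2*v + u*v**2 - v**3.
The quadratic part v**2 - u**2 = (v − u)(v + u) splits into two distinct linear factors, so there are two distinct tangent lines y − -1 = ±(x − -3) — this is a node (ordinary double point).
Classification: node.


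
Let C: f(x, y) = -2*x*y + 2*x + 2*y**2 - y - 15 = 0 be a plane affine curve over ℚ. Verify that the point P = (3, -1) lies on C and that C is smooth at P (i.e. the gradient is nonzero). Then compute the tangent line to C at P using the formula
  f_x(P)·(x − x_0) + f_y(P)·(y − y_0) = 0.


Tangent line at P: 4*x - 11*y - 23 = 0.

Step 1: f(3, -1) = 0, so P lies on C.
Step 2: partial derivatives
  f_x(x, y) = 2 - 2*y, f_y(x, y) = -2*x + 4*y - 1.
  f_x(P) = 4, f_y(P) = -11 (gradient nonzero, so P is smooth).
Step 3: tangent line at P: 4·(x − 3) + -11·(y − -1) = 0.
Expanding: 4*x - 11*y - 23 = 0.


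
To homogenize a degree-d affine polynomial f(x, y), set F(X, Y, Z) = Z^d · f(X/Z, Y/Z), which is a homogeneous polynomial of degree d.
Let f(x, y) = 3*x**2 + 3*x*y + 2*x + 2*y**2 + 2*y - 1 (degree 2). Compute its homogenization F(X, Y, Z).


F(X, Y, Z) = 3*X**2 + 3*X*Y + 2*X*Z + 2*Y**2 + 2*Y*Z - Z**2

deg(f) = 2.
Substitute x = X/Z, y = Y/Z into f, then multiply by Z^2.
  monomial 3·x^2·y^0 ↦ 3·X^2·Y^0·Z^0.
  monomial 3·x^1·y^1 ↦ 3·X^1·Y^1·Z^0.
  monomial 2·x^1·y^0 ↦ 2·X^1·Y^0·Z^1.
  monomial 2·x^0·y^2 ↦ 2·X^0·Y^2·Z^0.
  monomial 2·x^0·y^1 ↦ 2·X^0·Y^1·Z^1.
  monomial -1·x^0·y^0 ↦ -1·X^0·Y^0·Z^2.
Collecting: F(X, Y, Z) = 3*X**2 + 3*X*Y + 2*X*Z + 2*Y**2 + 2*Y*Z - Z**2.


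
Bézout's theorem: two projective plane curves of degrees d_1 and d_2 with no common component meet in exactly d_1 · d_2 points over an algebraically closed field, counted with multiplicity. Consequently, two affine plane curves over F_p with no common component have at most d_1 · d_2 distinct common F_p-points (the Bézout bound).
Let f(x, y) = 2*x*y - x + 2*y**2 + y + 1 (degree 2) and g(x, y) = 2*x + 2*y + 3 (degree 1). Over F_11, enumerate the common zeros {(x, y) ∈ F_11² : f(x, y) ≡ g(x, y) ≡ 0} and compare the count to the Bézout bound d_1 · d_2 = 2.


Common zeros: {(7, 8)}; count = 1; Bézout bound = 2.

deg(f) = 2, deg(g) = 1, so Bézout bound = 2.
Scan x ∈ F_11. For each x, list the y ∈ F_11 with f(x, y) ≡ 0 and those with g(x, y) ≡ 0 (mod 11); the common zeros in that column are the intersection.
  x = 0: f ≡ 0 at y ∈ {2, 3}; g ≡ 0 at y ∈ {4}; common: ∅.
  x = 1: f ≡ 0 at y ∈ {0, 4}; g ≡ 0 at y ∈ {3}; common: ∅.
  x = 2: f ≡ 0 at y ∈ {7}; g ≡ 0 at y ∈ {2}; common: ∅.
  x = 3: f ≡ 0 at y ∈ ∅; g ≡ 0 at y ∈ {1}; common: ∅.
  x = 4: f ≡ 0 at y ∈ ∅; g ≡ 0 at y ∈ {0}; common: ∅.
  x = 5: f ≡ 0 at y ∈ ∅; g ≡ 0 at y ∈ {10}; common: ∅.
  x = 6: f ≡ 0 at y ∈ {5}; g ≡ 0 at y ∈ {9}; common: ∅.
  x = 7: f ≡ 0 at y ∈ {1, 8}; g ≡ 0 at y ∈ {8}; common: {8}.
  x = 8: f ≡ 0 at y ∈ {9, 10}; g ≡ 0 at y ∈ {7}; common: ∅.
  x = 9: f ≡ 0 at y ∈ ∅; g ≡ 0 at y ∈ {6}; common: ∅.
  x = 10: f ≡ 0 at y ∈ ∅; g ≡ 0 at y ∈ {5}; common: ∅.
Collecting: common zeros = {(7, 8)}, so the count is 1.
Comparison with the Bézout bound: 1 ≤ 2 = deg(f)·deg(g), as expected for curves with no common component (the affine F_11-count falls short of the bound because intersections may lie at infinity, over extension fields, or carry multiplicity).


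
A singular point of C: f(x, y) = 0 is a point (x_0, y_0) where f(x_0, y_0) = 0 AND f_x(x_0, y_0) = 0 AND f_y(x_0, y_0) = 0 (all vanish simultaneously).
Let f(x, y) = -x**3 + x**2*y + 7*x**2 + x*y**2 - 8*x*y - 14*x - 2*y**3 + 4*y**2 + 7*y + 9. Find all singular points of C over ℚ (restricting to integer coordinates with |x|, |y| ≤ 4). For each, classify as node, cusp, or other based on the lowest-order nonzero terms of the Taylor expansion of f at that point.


Singular points: {(3, 1)}; classification: node.

Compute partial derivatives:
  f_x = -3*x**2 + 2*x*y + 14*x + y**2 - 8*y - 14.
  f_y = x**2 + 2*x*y - 8*x - 6*y**2 + 8*y + 7.
Scan x_0 ∈ {−4, ..., 4}. For each x_0, f_y(x_0, y) is a polynomial in y; find its integer roots y ∈ {−4, ..., 4}, then test f_x and f at those candidates.
  x = -4: f_y(-4, y) = 55 - 6*y**2; no integer root y with |y| ≤ 4.
  x = -3: f_y(-3, y) = -6*y**2 + 2*y + 40; no integer root y with |y| ≤ 4.
  x = -2: f_y(-2, y) = -6*y**2 + 4*y + 27; no integer root y with |y| ≤ 4.
  x = -1: f_y(-1, y) = -6*y**2 + 6*y + 16; no integer root y with |y| ≤ 4.
  x = 0: f_y(0, y) = -6*y**2 + 8*y + 7; no integer root y with |y| ≤ 4.
  x = 1: f_y(1, y) = -6*y**2 + 10*y; vanishes at y ∈ {0}. (1, 0): f_x = -3 ≠ 0.
  x = 2: f_y(2, y) = -6*y**2 + 12*y - 5; no integer root y with |y| ≤ 4.
  x = 3: f_y(3, y) = -6*y**2 + 14*y - 8; vanishes at y ∈ {1}. (3, 1): f_x = 0, f = 0 — SINGULAR.
  x = 4: f_y(4, y) = -6*y**2 + 16*y - 9; no integer root y with |y| ≤ 4.
Only singular point on the grid: (3, 1).
Classify: substitute x = 3 + u, y = 1 + v and expand: f = -u**3 + u**2*v - u**2 + u*v**2 - 2*v**3 + v**2.
No constant or linear terms (consistent with a singular point). Quadratic part: -u**2 + v**2. Cubic part: -u**3 + u**2*v + u*v**2 - 2*v**3.
The quadratic part v**2 - u**2 = (v − u)(v + u) splits into two distinct linear factors, so there are two distinct tangent lines y − 1 = ±(x − 3) — this is a node (ordinary double point).
Classification: node.


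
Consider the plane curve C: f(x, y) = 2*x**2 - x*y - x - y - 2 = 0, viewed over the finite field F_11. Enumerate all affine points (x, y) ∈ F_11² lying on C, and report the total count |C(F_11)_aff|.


Affine F_11-points: {(0, 9), (1, 5), (2, 5), (3, 6), (4, 3), (5, 9), (6, 6), (7, 7), (8, 7), (9, 3)}; count = 10.

For each of the 121 pairs (x, y) ∈ F_11², evaluate f(x, y) mod 11. Record the zeros.
  x = 0: [0↦9, 1↦8, 2↦7, 3↦6, 4↦5, 5↦4, 6↦3, 7↦2, 8↦1, 9↦0, 10↦10]  zeros at y ∈ {9}
  x = 1: [0↦10, 1↦8, 2↦6, 3↦4, 4↦2, 5↦0, 6↦9, 7↦7, 8↦5, 9↦3, 10↦1]  zeros at y ∈ {5}
  x = 2: [0↦4, 1↦1, 2↦9, 3↦6, 4↦3, 5↦0, 6↦8, 7↦5, 8↦2, 9↦10, 10↦7]  zeros at y ∈ {5}
  x = 3: [0↦2, 1↦9, 2↦5, 3↦1, 4↦8, 5↦4, 6↦0, 7↦7, 8↦3, 9↦10, 10↦6]  zeros at y ∈ {6}
  x = 4: [0↦4, 1↦10, 2↦5, 3↦0, 4↦6, 5↦1, 6↦7, 7↦2, 8↦8, 9↦3, 10↦9]  zeros at y ∈ {3}
  x = 5: [0↦10, 1↦4, 2↦9, 3↦3, 4↦8, 5↦2, 6↦7, 7↦1, 8↦6, 9↦0, 10↦5]  zeros at y ∈ {9}
  x = 6: [0↦9, 1↦2, 2↦6, 3↦10, 4↦3, 5↦7, 6↦0, 7↦4, 8↦8, 9↦1, 10↦5]  zeros at y ∈ {6}
  x = 7: [0↦1, 1↦4, 2↦7, 3↦10, 4↦2, 5↦5, 6↦8, 7↦0, 8↦3, 9↦6, 10↦9]  zeros at y ∈ {7}
  x = 8: [0↦8, 1↦10, 2↦1, 3↦3, 4↦5, 5↦7, 6↦9, 7↦0, 8↦2, 9↦4, 10↦6]  zeros at y ∈ {7}
  x = 9: [0↦8, 1↦9, 2↦10, 3↦0, 4↦1, 5↦2, 6↦3, 7↦4, 8↦5, 9↦6, 10↦7]  zeros at y ∈ {3}
  x = 10: [0↦1, 1↦1, 2↦1, 3↦1, 4↦1, 5↦1, 6↦1, 7↦1, 8↦1, 9↦1, 10↦1]  zeros at y ∈ ∅
Collecting zeros: affine points = {(0, 9), (1, 5), (2, 5), (3, 6), (4, 3), (5, 9), (6, 6), (7, 7), (8, 7), (9, 3)}.
Total count |C(F_11)_aff| = 10.


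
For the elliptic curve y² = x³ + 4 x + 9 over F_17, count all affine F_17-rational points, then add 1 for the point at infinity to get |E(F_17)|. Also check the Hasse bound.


Affine points = {(0, 3), (0, 14), (2, 5), (2, 12), (4, 2), (4, 15), (5, 1), (5, 16), (8, 3), (8, 14), (9, 3), (9, 14), (12, 0), (14, 2), (14, 15), (16, 2), (16, 15)}; affine count = 17; |E(F_17)| = 18.

Discriminant check: Δ ∝ 4a³ + 27b² = 4·4³ + 27·9² = 4·64 + 27·81 ≡ 12 (mod 17). Nonzero ⇒ E is nonsingular.
For each x ∈ F_17, compute rhs = x³ + 4·x + 9 mod 17, then count y ∈ F_17 with y² ≡ rhs.
  x = 0: rhs = 9, matching y values: 3, 14 (2 points).
  x = 1: rhs = 14, matching y values: none (0 points).
  x = 2: rhs = 8, matching y values: 5, 12 (2 points).
  x = 3: rhs = 14, matching y values: none (0 points).
  x = 4: rhs = 4, matching y values: 2, 15 (2 points).
  x = 5: rhs = 1, matching y values: 1, 16 (2 points).
  x = 6: rhs = 11, matching y values: none (0 points).
  x = 7: rhs = 6, matching y values: none (0 points).
  x = 8: rhs = 9, matching y values: 3, 14 (2 points).
  x = 9: rhs = 9, matching y values: 3, 14 (2 points).
  x = 10: rhs = 12, matching y values: none (0 points).
  x = 11: rhs = 7, matching y values: none (0 points).
  x = 12: rhs = 0, matching y values: 0 (1 points).
  x = 13: rhs = 14, matching y values: none (0 points).
  x = 14: rhs = 4, matching y values: 2, 15 (2 points).
  x = 15: rhs = 10, matching y values: none (0 points).
  x = 16: rhs = 4, matching y values: 2, 15 (2 points).
Total affine count: 17.
Full point count |E(F_17)| = 17 + 1 = 18.
Hasse bound: |18 − (17+1)| = |0| = 0 ≤ 2√17 ≈ 8.2462 ✓.


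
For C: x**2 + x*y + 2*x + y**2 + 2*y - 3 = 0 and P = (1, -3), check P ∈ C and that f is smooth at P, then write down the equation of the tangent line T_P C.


Tangent line at P: x - 3*y - 10 = 0.

Step 1: f(1, -3) = 0, so P lies on C.
Step 2: partial derivatives
  f_x(x, y) = 2*x + y + 2, f_y(x, y) = x + 2*y + 2.
  f_x(P) = 1, f_y(P) = -3 (gradient nonzero, so P is smooth).
Step 3: tangent line at P: 1·(x − 1) + -3·(y − -3) = 0.
Expanding: x - 3*y - 10 = 0.


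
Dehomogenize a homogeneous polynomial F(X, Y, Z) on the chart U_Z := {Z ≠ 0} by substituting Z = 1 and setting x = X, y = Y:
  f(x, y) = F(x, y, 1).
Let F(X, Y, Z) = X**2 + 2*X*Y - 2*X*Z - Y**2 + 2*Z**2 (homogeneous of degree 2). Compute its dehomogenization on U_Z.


f(x, y) = x**2 + 2*x*y - 2*x - y**2 + 2

On U_Z we set Z = 1. Each monomial c·X^i·Y^j·Z^k in F becomes c·x^i·y^j·1^k = c·x^i·y^j.
Substituting Z = 1: F(X, Y, 1) = x**2 + 2*x*y - 2*x - y**2 + 2.
Note: deg(f) ≤ deg(F) = 2; strict inequality happens when F is divisible by Z (lost terms).


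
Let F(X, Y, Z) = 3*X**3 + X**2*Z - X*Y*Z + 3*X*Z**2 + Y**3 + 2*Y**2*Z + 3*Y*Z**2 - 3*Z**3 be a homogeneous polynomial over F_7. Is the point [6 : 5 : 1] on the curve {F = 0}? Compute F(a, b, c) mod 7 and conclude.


F(6,5,1) ≡ 5 (mod 7); P is NOT on the curve.

Evaluate F(6, 5, 1) term-by-term (mod 7).
  3*X**3 ↦ 3·216·1·1 = 648
  X**2*Z ↦ 1·36·1·1 = 36
  -X*Y*Z ↦ -1·6·5·1 = -30
  3*X*Z**2 ↦ 3·6·1·1 = 18
  Y**3 ↦ 1·1·125·1 = 125
  2*Y**2*Z ↦ 2·1·25·1 = 50
  3*Y*Z**2 ↦ 3·1·5·1 = 15
  -3*Z**3 ↦ -3·1·1·1 = -3
Sum: F(6, 5, 1) = (648) + (36) + (-30) + (18) + (125) + (50) + (15) + (-3) = 859.
Reducing mod 7: 859 ≡ 5 (mod 7).
Since F(a, b, c) ≡ 5 ≠ 0 (mod 7), P does NOT lie on the curve.


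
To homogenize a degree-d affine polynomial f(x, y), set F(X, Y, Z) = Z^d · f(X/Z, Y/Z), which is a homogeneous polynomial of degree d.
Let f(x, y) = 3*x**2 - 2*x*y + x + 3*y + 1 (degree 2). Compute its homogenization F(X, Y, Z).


F(X, Y, Z) = 3*X**2 - 2*X*Y + X*Z + 3*Y*Z + Z**2

deg(f) = 2.
Substitute x = X/Z, y = Y/Z into f, then multiply by Z^2.
  monomial 3·x^2·y^0 ↦ 3·X^2·Y^0·Z^0.
  monomial -2·x^1·y^1 ↦ -2·X^1·Y^1·Z^0.
  monomial 1·x^1·y^0 ↦ 1·X^1·Y^0·Z^1.
  monomial 3·x^0·y^1 ↦ 3·X^0·Y^1·Z^1.
  monomial 1·x^0·y^0 ↦ 1·X^0·Y^0·Z^2.
Collecting: F(X, Y, Z) = 3*X**2 - 2*X*Y + X*Z + 3*Y*Z + Z**2.


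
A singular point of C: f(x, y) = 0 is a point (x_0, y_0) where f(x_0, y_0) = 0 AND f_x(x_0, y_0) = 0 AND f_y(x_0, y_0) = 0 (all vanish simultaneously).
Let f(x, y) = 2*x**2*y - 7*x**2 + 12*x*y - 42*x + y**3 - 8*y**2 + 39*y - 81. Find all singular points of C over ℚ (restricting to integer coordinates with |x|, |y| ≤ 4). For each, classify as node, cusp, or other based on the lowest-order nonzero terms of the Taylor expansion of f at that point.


Singular points: {(-3, 3)}; classification: node.

Compute partial derivatives:
  f_x = 4*x*y - 14*x + 12*y - 42.
  f_y = 2*x**2 + 12*x + 3*y**2 - 16*y + 39.
Scan x_0 ∈ {−4, ..., 4}. For each x_0, f_y(x_0, y) is a polynomial in y; find its integer roots y ∈ {−4, ..., 4}, then test f_x and f at those candidates.
  x = -4: f_y(-4, y) = 3*y**2 - 16*y + 23; no integer root y with |y| ≤ 4.
  x = -3: f_y(-3, y) = 3*y**2 - 16*y + 21; vanishes at y ∈ {3}. (-3, 3): f_x = 0, f = 0 — SINGULAR.
  x = -2: f_y(-2, y) = 3*y**2 - 16*y + 23; no integer root y with |y| ≤ 4.
  x = -1: f_y(-1, y) = 3*y**2 - 16*y + 29; no integer root y with |y| ≤ 4.
  x = 0: f_y(0, y) = 3*y**2 - 16*y + 39; no integer root y with |y| ≤ 4.
  x = 1: f_y(1, y) = 3*y**2 - 16*y + 53; no integer root y with |y| ≤ 4.
  x = 2: f_y(2, y) = 3*y**2 - 16*y + 71; no integer root y with |y| ≤ 4.
  x = 3: f_y(3, y) = 3*y**2 - 16*y + 93; no integer root y with |y| ≤ 4.
  x = 4: f_y(4, y) = 3*y**2 - 16*y + 119; no integer root y with |y| ≤ 4.
Only singular point on the grid: (-3, 3).
Classify: substitute x = -3 + u, y = 3 + v and expand: f = 2*u**2*v - u**2 + v**3 + v**2.
No constant or linear terms (consistent with a singular point). Quadratic part: -u**2 + v**2. Cubic part: 2*u**2*v + v**3.
The quadratic part v**2 - u**2 = (v − u)(v + u) splits into two distinct linear factors, so there are two distinct tangent lines y − 3 = ±(x − -3) — this is a node (ordinary double point).
Classification: node.


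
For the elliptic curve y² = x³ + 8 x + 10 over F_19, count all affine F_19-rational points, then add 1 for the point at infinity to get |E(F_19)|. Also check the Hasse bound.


Affine points = {(1, 0), (3, 2), (3, 17), (4, 7), (4, 12), (5, 2), (5, 17), (8, 4), (8, 15), (10, 8), (10, 11), (11, 2), (11, 17), (14, 4), (14, 15), (15, 3), (15, 16), (16, 4), (16, 15), (17, 9), (17, 10), (18, 1), (18, 18)}; affine count = 23; |E(F_19)| = 24.

Discriminant check: Δ ∝ 4a³ + 27b² = 4·8³ + 27·10² = 4·512 + 27·100 ≡ 17 (mod 19). Nonzero ⇒ E is nonsingular.
For each x ∈ F_19, compute rhs = x³ + 8·x + 10 mod 19, then count y ∈ F_19 with y² ≡ rhs.
  x = 0: rhs = 10, matching y values: none (0 points).
  x = 1: rhs = 0, matching y values: 0 (1 points).
  x = 2: rhs = 15, matching y values: none (0 points).
  x = 3: rhs = 4, matching y values: 2, 17 (2 points).
  x = 4: rhs = 11, matching y values: 7, 12 (2 points).
  x = 5: rhs = 4, matching y values: 2, 17 (2 points).
  x = 6: rhs = 8, matching y values: none (0 points).
  x = 7: rhs = 10, matching y values: none (0 points).
  x = 8: rhs = 16, matching y values: 4, 15 (2 points).
  x = 9: rhs = 13, matching y values: none (0 points).
  x = 10: rhs = 7, matching y values: 8, 11 (2 points).
  x = 11: rhs = 4, matching y values: 2, 17 (2 points).
  x = 12: rhs = 10, matching y values: none (0 points).
  x = 13: rhs = 12, matching y values: none (0 points).
  x = 14: rhs = 16, matching y values: 4, 15 (2 points).
  x = 15: rhs = 9, matching y values: 3, 16 (2 points).
  x = 16: rhs = 16, matching y values: 4, 15 (2 points).
  x = 17: rhs = 5, matching y values: 9, 10 (2 points).
  x = 18: rhs = 1, matching y values: 1, 18 (2 points).
Total affine count: 23.
Full point count |E(F_19)| = 23 + 1 = 24.
Hasse bound: |24 − (19+1)| = |4| = 4 ≤ 2√19 ≈ 8.7178 ✓.


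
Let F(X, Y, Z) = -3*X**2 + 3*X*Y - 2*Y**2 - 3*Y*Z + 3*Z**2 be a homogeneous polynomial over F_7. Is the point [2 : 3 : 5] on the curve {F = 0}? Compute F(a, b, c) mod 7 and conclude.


F(2,3,5) ≡ 4 (mod 7); P is NOT on the curve.

Evaluate F(2, 3, 5) term-by-term (mod 7).
  -3*X**2 ↦ -3·4·1·1 = -12
  3*X*Y ↦ 3·2·3·1 = 18
  -2*Y**2 ↦ -2·1·9·1 = -18
  -3*Y*Z ↦ -3·1·3·5 = -45
  3*Z**2 ↦ 3·1·1·25 = 75
Sum: F(2, 3, 5) = (-12) + (18) + (-18) + (-45) + (75) = 18.
Reducing mod 7: 18 ≡ 4 (mod 7).
Since F(a, b, c) ≡ 4 ≠ 0 (mod 7), P does NOT lie on the curve.


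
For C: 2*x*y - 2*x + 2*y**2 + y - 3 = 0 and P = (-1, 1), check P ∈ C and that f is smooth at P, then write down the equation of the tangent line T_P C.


Tangent line at P: 3*y - 3 = 0.

Step 1: f(-1, 1) = 0, so P lies on C.
Step 2: partial derivatives
  f_x(x, y) = 2*y - 2, f_y(x, y) = 2*x + 4*y + 1.
  f_x(P) = 0, f_y(P) = 3 (gradient nonzero, so P is smooth).
Step 3: tangent line at P: 0·(x − -1) + 3·(y − 1) = 0.
Expanding: 3*y - 3 = 0.


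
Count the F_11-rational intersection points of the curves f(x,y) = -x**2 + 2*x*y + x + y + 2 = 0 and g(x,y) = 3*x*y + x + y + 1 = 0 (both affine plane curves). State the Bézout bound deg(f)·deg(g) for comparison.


Common zeros: {(10, 0)}; count = 1; Bézout bound = 4.

deg(f) = 2, deg(g) = 2, so Bézout bound = 4.
Scan x ∈ F_11. For each x, list the y ∈ F_11 with f(x, y) ≡ 0 and those with g(x, y) ≡ 0 (mod 11); the common zeros in that column are the intersection.
  x = 0: f ≡ 0 at y ∈ {9}; g ≡ 0 at y ∈ {10}; common: ∅.
  x = 1: f ≡ 0 at y ∈ {3}; g ≡ 0 at y ∈ {5}; common: ∅.
  x = 2: f ≡ 0 at y ∈ {0}; g ≡ 0 at y ∈ {9}; common: ∅.
  x = 3: f ≡ 0 at y ∈ {10}; g ≡ 0 at y ∈ {4}; common: ∅.
  x = 4: f ≡ 0 at y ∈ {6}; g ≡ 0 at y ∈ {3}; common: ∅.
  x = 5: f ≡ 0 at y ∈ ∅; g ≡ 0 at y ∈ {1}; common: ∅.
  x = 6: f ≡ 0 at y ∈ {3}; g ≡ 0 at y ∈ {6}; common: ∅.
  x = 7: f ≡ 0 at y ∈ {10}; g ≡ 0 at y ∈ ∅; common: ∅.
  x = 8: f ≡ 0 at y ∈ {9}; g ≡ 0 at y ∈ {8}; common: ∅.
  x = 9: f ≡ 0 at y ∈ {6}; g ≡ 0 at y ∈ {2}; common: ∅.
  x = 10: f ≡ 0 at y ∈ {0}; g ≡ 0 at y ∈ {0}; common: {0}.
Collecting: common zeros = {(10, 0)}, so the count is 1.
Comparison with the Bézout bound: 1 ≤ 4 = deg(f)·deg(g), as expected for curves with no common component (the affine F_11-count falls short of the bound because intersections may lie at infinity, over extension fields, or carry multiplicity).


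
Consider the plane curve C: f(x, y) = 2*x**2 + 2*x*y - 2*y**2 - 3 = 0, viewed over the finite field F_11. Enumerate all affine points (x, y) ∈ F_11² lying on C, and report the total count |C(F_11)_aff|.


Affine F_11-points: {(0, 2), (0, 9), (2, 4), (2, 9), (5, 1), (5, 4), (6, 7), (6, 10), (9, 2), (9, 7)}; count = 10.

For each of the 121 pairs (x, y) ∈ F_11², evaluate f(x, y) mod 11. Record the zeros.
  x = 0: [0↦8, 1↦6, 2↦0, 3↦1, 4↦9, 5↦2, 6↦2, 7↦9, 8↦1, 9↦0, 10↦6]  zeros at y ∈ {2, 9}
  x = 1: [0↦10, 1↦10, 2↦6, 3↦9, 4↦8, 5↦3, 6↦5, 7↦3, 8↦8, 9↦9, 10↦6]  zeros at y ∈ ∅
  x = 2: [0↦5, 1↦7, 2↦5, 3↦10, 4↦0, 5↦8, 6↦1, 7↦1, 8↦8, 9↦0, 10↦10]  zeros at y ∈ {4, 9}
  x = 3: [0↦4, 1↦8, 2↦8, 3↦4, 4↦7, 5↦6, 6↦1, 7↦3, 8↦1, 9↦6, 10↦7]  zeros at y ∈ ∅
  x = 4: [0↦7, 1↦2, 2↦4, 3↦2, 4↦7, 5↦8, 6↦5, 7↦9, 8↦9, 9↦5, 10↦8]  zeros at y ∈ ∅
  x = 5: [0↦3, 1↦0, 2↦4, 3↦4, 4↦0, 5↦3, 6↦2, 7↦8, 8↦10, 9↦8, 10↦2]  zeros at y ∈ {1, 4}
  x = 6: [0↦3, 1↦2, 2↦8, 3↦10, 4↦8, 5↦2, 6↦3, 7↦0, 8↦4, 9↦4, 10↦0]  zeros at y ∈ {7, 10}
  x = 7: [0↦7, 1↦8, 2↦5, 3↦9, 4↦9, 5↦5, 6↦8, 7↦7, 8↦2, 9↦4, 10↦2]  zeros at y ∈ ∅
  x = 8: [0↦4, 1↦7, 2↦6, 3↦1, 4↦3, 5↦1, 6↦6, 7↦7, 8↦4, 9↦8, 10↦8]  zeros at y ∈ ∅
  x = 9: [0↦5, 1↦10, 2↦0, 3↦8, 4↦1, 5↦1, 6↦8, 7↦0, 8↦10, 9↦5, 10↦7]  zeros at y ∈ {2, 7}
  x = 10: [0↦10, 1↦6, 2↦9, 3↦8, 4↦3, 5↦5, 6↦3, 7↦8, 8↦9, 9↦6, 10↦10]  zeros at y ∈ ∅
Collecting zeros: affine points = {(0, 2), (0, 9), (2, 4), (2, 9), (5, 1), (5, 4), (6, 7), (6, 10), (9, 2), (9, 7)}.
Total count |C(F_11)_aff| = 10.


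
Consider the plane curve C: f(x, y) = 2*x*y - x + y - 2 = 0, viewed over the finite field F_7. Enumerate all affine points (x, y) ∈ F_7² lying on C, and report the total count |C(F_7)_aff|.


Affine F_7-points: {(0, 2), (1, 1), (2, 5), (4, 3), (5, 0), (6, 6)}; count = 6.

For each of the 49 pairs (x, y) ∈ F_7², evaluate f(x, y) mod 7. Record the zeros.
  x = 0: [0↦5, 1↦6, 2↦0, 3↦1, 4↦2, 5↦3, 6↦4]  zeros at y ∈ {2}
  x = 1: [0↦4, 1↦0, 2↦3, 3↦6, 4↦2, 5↦5, 6↦1]  zeros at y ∈ {1}
  x = 2: [0↦3, 1↦1, 2↦6, 3↦4, 4↦2, 5↦0, 6↦5]  zeros at y ∈ {5}
  x = 3: [0↦2, 1↦2, 2↦2, 3↦2, 4↦2, 5↦2, 6↦2]  zeros at y ∈ ∅
  x = 4: [0↦1, 1↦3, 2↦5, 3↦0, 4↦2, 5↦4, 6↦6]  zeros at y ∈ {3}
  x = 5: [0↦0, 1↦4, 2↦1, 3↦5, 4↦2, 5↦6, 6↦3]  zeros at y ∈ {0}
  x = 6: [0↦6, 1↦5, 2↦4, 3↦3, 4↦2, 5↦1, 6↦0]  zeros at y ∈ {6}
Collecting zeros: affine points = {(0, 2), (1, 1), (2, 5), (4, 3), (5, 0), (6, 6)}.
Total count |C(F_7)_aff| = 6.


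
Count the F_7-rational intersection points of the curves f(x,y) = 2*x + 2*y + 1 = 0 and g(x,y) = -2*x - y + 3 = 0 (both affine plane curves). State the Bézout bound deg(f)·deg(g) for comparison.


Common zeros: {(0, 3)}; count = 1; Bézout bound = 1.

deg(f) = 1, deg(g) = 1, so Bézout bound = 1.
Scan x ∈ F_7. For each x, list the y ∈ F_7 with f(x, y) ≡ 0 and those with g(x, y) ≡ 0 (mod 7); the common zeros in that column are the intersection.
  x = 0: f ≡ 0 at y ∈ {3}; g ≡ 0 at y ∈ {3}; common: {3}.
  x = 1: f ≡ 0 at y ∈ {2}; g ≡ 0 at y ∈ {1}; common: ∅.
  x = 2: f ≡ 0 at y ∈ {1}; g ≡ 0 at y ∈ {6}; common: ∅.
  x = 3: f ≡ 0 at y ∈ {0}; g ≡ 0 at y ∈ {4}; common: ∅.
  x = 4: f ≡ 0 at y ∈ {6}; g ≡ 0 at y ∈ {2}; common: ∅.
  x = 5: f ≡ 0 at y ∈ {5}; g ≡ 0 at y ∈ {0}; common: ∅.
  x = 6: f ≡ 0 at y ∈ {4}; g ≡ 0 at y ∈ {5}; common: ∅.
Collecting: common zeros = {(0, 3)}, so the count is 1.
Comparison with the Bézout bound: 1 ≤ 1 = deg(f)·deg(g), as expected for curves with no common component (the bound is attained).


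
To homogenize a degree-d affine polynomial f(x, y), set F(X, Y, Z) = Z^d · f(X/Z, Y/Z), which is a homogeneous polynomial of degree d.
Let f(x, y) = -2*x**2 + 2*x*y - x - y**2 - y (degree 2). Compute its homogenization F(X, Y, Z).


F(X, Y, Z) = -2*X**2 + 2*X*Y - X*Z - Y**2 - Y*Z

deg(f) = 2.
Substitute x = X/Z, y = Y/Z into f, then multiply by Z^2.
  monomial -2·x^2·y^0 ↦ -2·X^2·Y^0·Z^0.
  monomial 2·x^1·y^1 ↦ 2·X^1·Y^1·Z^0.
  monomial -1·x^1·y^0 ↦ -1·X^1·Y^0·Z^1.
  monomial -1·x^0·y^2 ↦ -1·X^0·Y^2·Z^0.
  monomial -1·x^0·y^1 ↦ -1·X^0·Y^1·Z^1.
Collecting: F(X, Y, Z) = -2*X**2 + 2*X*Y - X*Z - Y**2 - Y*Z.


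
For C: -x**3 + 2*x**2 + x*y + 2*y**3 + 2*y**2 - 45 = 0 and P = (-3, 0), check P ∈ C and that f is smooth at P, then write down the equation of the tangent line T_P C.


Tangent line at P: -39*x - 3*y - 117 = 0.

Step 1: f(-3, 0) = 0, so P lies on C.
Step 2: partial derivatives
  f_x(x, y) = -3*x**2 + 4*x + y, f_y(x, y) = x + 6*y**2 + 4*y.
  f_x(P) = -39, f_y(P) = -3 (gradient nonzero, so P is smooth).
Step 3: tangent line at P: -39·(x − -3) + -3·(y − 0) = 0.
Expanding: -39*x - 3*y - 117 = 0.


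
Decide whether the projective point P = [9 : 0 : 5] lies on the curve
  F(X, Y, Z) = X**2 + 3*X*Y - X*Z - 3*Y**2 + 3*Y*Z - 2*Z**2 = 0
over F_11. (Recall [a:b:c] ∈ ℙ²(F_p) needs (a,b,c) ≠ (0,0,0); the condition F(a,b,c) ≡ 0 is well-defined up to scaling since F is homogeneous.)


F(9,0,5) ≡ 8 (mod 11); P is NOT on the curve.

Evaluate F(9, 0, 5) term-by-term (mod 11).
  X**2 ↦ 1·81·1·1 = 81
  3*X*Y ↦ 3·9·0·1 = 0
  -X*Z ↦ -1·9·1·5 = -45
  -3*Y**2 ↦ -3·1·0·1 = 0
  3*Y*Z ↦ 3·1·0·5 = 0
  -2*Z**2 ↦ -2·1·1·25 = -50
Sum: F(9, 0, 5) = (81) + (0) + (-45) + (0) + (0) + (-50) = -14.
Reducing mod 11: -14 ≡ 8 (mod 11).
Since F(a, b, c) ≡ 8 ≠ 0 (mod 11), P does NOT lie on the curve.


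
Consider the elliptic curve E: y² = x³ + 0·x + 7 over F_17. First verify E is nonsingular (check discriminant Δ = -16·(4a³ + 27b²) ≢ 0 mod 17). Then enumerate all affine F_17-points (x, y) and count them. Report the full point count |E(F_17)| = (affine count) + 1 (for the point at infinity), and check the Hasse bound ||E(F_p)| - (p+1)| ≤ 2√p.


Affine points = {(1, 5), (1, 12), (2, 7), (2, 10), (3, 0), (5, 8), (5, 9), (6, 6), (6, 11), (8, 3), (8, 14), (10, 2), (10, 15), (12, 1), (12, 16), (15, 4), (15, 13)}; affine count = 17; |E(F_17)| = 18.

Discriminant check: Δ ∝ 4a³ + 27b² = 4·0³ + 27·7² = 4·0 + 27·49 ≡ 14 (mod 17). Nonzero ⇒ E is nonsingular.
For each x ∈ F_17, compute rhs = x³ + 0·x + 7 mod 17, then count y ∈ F_17 with y² ≡ rhs.
  x = 0: rhs = 7, matching y values: none (0 points).
  x = 1: rhs = 8, matching y values: 5, 12 (2 points).
  x = 2: rhs = 15, matching y values: 7, 10 (2 points).
  x = 3: rhs = 0, matching y values: 0 (1 points).
  x = 4: rhs = 3, matching y values: none (0 points).
  x = 5: rhs = 13, matching y values: 8, 9 (2 points).
  x = 6: rhs = 2, matching y values: 6, 11 (2 points).
  x = 7: rhs = 10, matching y values: none (0 points).
  x = 8: rhs = 9, matching y values: 3, 14 (2 points).
  x = 9: rhs = 5, matching y values: none (0 points).
  x = 10: rhs = 4, matching y values: 2, 15 (2 points).
  x = 11: rhs = 12, matching y values: none (0 points).
  x = 12: rhs = 1, matching y values: 1, 16 (2 points).
  x = 13: rhs = 11, matching y values: none (0 points).
  x = 14: rhs = 14, matching y values: none (0 points).
  x = 15: rhs = 16, matching y values: 4, 13 (2 points).
  x = 16: rhs = 6, matching y values: none (0 points).
Total affine count: 17.
Full point count |E(F_17)| = 17 + 1 = 18.
Hasse bound: |18 − (17+1)| = |0| = 0 ≤ 2√17 ≈ 8.2462 ✓.


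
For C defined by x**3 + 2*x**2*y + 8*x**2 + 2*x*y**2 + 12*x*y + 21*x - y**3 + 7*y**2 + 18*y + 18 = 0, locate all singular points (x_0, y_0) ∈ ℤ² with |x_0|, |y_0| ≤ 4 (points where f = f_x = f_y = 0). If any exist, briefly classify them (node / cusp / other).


Singular points: {(-3, 0)}; classification: node.

Compute partial derivatives:
  f_x = 3*x**2 + 4*x*y + 16*x + 2*y**2 + 12*y + 21.
  f_y = 2*x**2 + 4*x*y + 12*x - 3*y**2 + 14*y + 18.
Scan x_0 ∈ {−4, ..., 4}. For each x_0, f_y(x_0, y) is a polynomial in y; find its integer roots y ∈ {−4, ..., 4}, then test f_x and f at those candidates.
  x = -4: f_y(-4, y) = -3*y**2 - 2*y + 2; no integer root y with |y| ≤ 4.
  x = -3: f_y(-3, y) = -3*y**2 + 2*y; vanishes at y ∈ {0}. (-3, 0): f_x = 0, f = 0 — SINGULAR.
  x = -2: f_y(-2, y) = -3*y**2 + 6*y + 2; no integer root y with |y| ≤ 4.
  x = -1: f_y(-1, y) = -3*y**2 + 10*y + 8; vanishes at y ∈ {4}. (-1, 4): f_x = 72 ≠ 0.
  x = 0: f_y(0, y) = -3*y**2 + 14*y + 18; no integer root y with |y| ≤ 4.
  x = 1: f_y(1, y) = -3*y**2 + 18*y + 32; no integer root y with |y| ≤ 4.
  x = 2: f_y(2, y) = -3*y**2 + 22*y + 50; no integer root y with |y| ≤ 4.
  x = 3: f_y(3, y) = -3*y**2 + 26*y + 72; no integer root y with |y| ≤ 4.
  x = 4: f_y(4, y) = -3*y**2 + 30*y + 98; no integer root y with |y| ≤ 4.
Only singular point on the grid: (-3, 0).
Classify: substitute x = -3 + u, y = 0 + v and expand: f = u**3 + 2*u**2*v - u**2 + 2*u*v**2 - v**3 + v**2.
No constant or linear terms (consistent with a singular point). Quadratic part: -u**2 + v**2. Cubic part: u**3 + 2*u**2*v + 2*u*v**2 - v**3.
The quadratic part v**2 - u**2 = (v − u)(v + u) splits into two distinct linear factors, so there are two distinct tangent lines y − 0 = ±(x − -3) — this is a node (ordinary double point).
Classification: node.


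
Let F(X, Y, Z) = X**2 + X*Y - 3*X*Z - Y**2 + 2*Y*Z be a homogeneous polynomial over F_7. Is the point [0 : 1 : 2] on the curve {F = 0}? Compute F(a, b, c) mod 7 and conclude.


F(0,1,2) ≡ 3 (mod 7); P is NOT on the curve.

Evaluate F(0, 1, 2) term-by-term (mod 7).
  X**2 ↦ 1·0·1·1 = 0
  X*Y ↦ 1·0·1·1 = 0
  -3*X*Z ↦ -3·0·1·2 = 0
  -Y**2 ↦ -1·1·1·1 = -1
  2*Y*Z ↦ 2·1·1·2 = 4
Sum: F(0, 1, 2) = (0) + (0) + (0) + (-1) + (4) = 3.
Reducing mod 7: 3 ≡ 3 (mod 7).
Since F(a, b, c) ≡ 3 ≠ 0 (mod 7), P does NOT lie on the curve.


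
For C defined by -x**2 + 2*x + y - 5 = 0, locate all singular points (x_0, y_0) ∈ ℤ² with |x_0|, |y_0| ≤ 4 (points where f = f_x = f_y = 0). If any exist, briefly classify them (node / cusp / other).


No singular points in the scanned grid; C is smooth there.

Compute partial derivatives:
  f_x = 2 - 2*x.
  f_y = 1.
f_y = 1 is a nonzero constant, so f_y never vanishes: no point (x, y) can satisfy f = f_x = f_y = 0. In particular no (x, y) ∈ {−4, ..., 4}² is singular; the curve is smooth.


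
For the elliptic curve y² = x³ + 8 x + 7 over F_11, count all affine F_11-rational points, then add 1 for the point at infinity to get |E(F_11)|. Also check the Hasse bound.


Affine points = {(1, 4), (1, 7), (2, 3), (2, 8), (3, 5), (3, 6), (4, 2), (4, 9), (8, 0), (9, 4), (9, 7), (10, 3), (10, 8)}; affine count = 13; |E(F_11)| = 14.

Discriminant check: Δ ∝ 4a³ + 27b² = 4·8³ + 27·7² = 4·512 + 27·49 ≡ 5 (mod 11). Nonzero ⇒ E is nonsingular.
For each x ∈ F_11, compute rhs = x³ + 8·x + 7 mod 11, then count y ∈ F_11 with y² ≡ rhs.
  x = 0: rhs = 7, matching y values: none (0 points).
  x = 1: rhs = 5, matching y values: 4, 7 (2 points).
  x = 2: rhs = 9, matching y values: 3, 8 (2 points).
  x = 3: rhs = 3, matching y values: 5, 6 (2 points).
  x = 4: rhs = 4, matching y values: 2, 9 (2 points).
  x = 5: rhs = 7, matching y values: none (0 points).
  x = 6: rhs = 7, matching y values: none (0 points).
  x = 7: rhs = 10, matching y values: none (0 points).
  x = 8: rhs = 0, matching y values: 0 (1 points).
  x = 9: rhs = 5, matching y values: 4, 7 (2 points).
  x = 10: rhs = 9, matching y values: 3, 8 (2 points).
Total affine count: 13.
Full point count |E(F_11)| = 13 + 1 = 14.
Hasse bound: |14 − (11+1)| = |2| = 2 ≤ 2√11 ≈ 6.6332 ✓.


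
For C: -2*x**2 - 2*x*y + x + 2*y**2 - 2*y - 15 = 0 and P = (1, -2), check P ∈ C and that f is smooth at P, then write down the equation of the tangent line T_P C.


Tangent line at P: x - 12*y - 25 = 0.

Step 1: f(1, -2) = 0, so P lies on C.
Step 2: partial derivatives
  f_x(x, y) = -4*x - 2*y + 1, f_y(x, y) = -2*x + 4*y - 2.
  f_x(P) = 1, f_y(P) = -12 (gradient nonzero, so P is smooth).
Step 3: tangent line at P: 1·(x − 1) + -12·(y − -2) = 0.
Expanding: x - 12*y - 25 = 0.


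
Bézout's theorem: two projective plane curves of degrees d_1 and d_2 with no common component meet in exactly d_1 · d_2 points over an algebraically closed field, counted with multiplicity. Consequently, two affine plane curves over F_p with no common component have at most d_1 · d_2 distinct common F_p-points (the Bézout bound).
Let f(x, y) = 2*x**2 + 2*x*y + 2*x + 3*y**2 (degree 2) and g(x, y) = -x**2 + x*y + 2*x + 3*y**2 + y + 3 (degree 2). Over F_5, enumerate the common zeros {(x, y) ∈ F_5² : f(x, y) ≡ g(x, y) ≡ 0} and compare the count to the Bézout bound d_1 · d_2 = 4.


Common zeros: {(1, 2), (1, 4), (4, 0)}; count = 3; Bézout bound = 4.

deg(f) = 2, deg(g) = 2, so Bézout bound = 4.
Scan x ∈ F_5. For each x, list the y ∈ F_5 with f(x, y) ≡ 0 and those with g(x, y) ≡ 0 (mod 5); the common zeros in that column are the intersection.
  x = 0: f ≡ 0 at y ∈ {0}; g ≡ 0 at y ∈ {4}; common: ∅.
  x = 1: f ≡ 0 at y ∈ {2, 4}; g ≡ 0 at y ∈ {2, 4}; common: {2, 4}.
  x = 2: f ≡ 0 at y ∈ ∅; g ≡ 0 at y ∈ ∅; common: ∅.
  x = 3: f ≡ 0 at y ∈ ∅; g ≡ 0 at y ∈ {0, 2}; common: ∅.
  x = 4: f ≡ 0 at y ∈ {0, 4}; g ≡ 0 at y ∈ {0}; common: {0}.
Collecting: common zeros = {(1, 2), (1, 4), (4, 0)}, so the count is 3.
Comparison with the Bézout bound: 3 ≤ 4 = deg(f)·deg(g), as expected for curves with no common component (the affine F_5-count falls short of the bound because intersections may lie at infinity, over extension fields, or carry multiplicity).


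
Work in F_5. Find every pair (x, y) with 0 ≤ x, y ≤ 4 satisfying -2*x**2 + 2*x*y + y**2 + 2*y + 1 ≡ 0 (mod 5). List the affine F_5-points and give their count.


Affine F_5-points: {(0, 4), (1, 3), (2, 1), (2, 3), (4, 1), (4, 4)}; count = 6.

For each of the 25 pairs (x, y) ∈ F_5², evaluate f(x, y) mod 5. Record the zeros.
  x = 0: [0↦1, 1↦4, 2↦4, 3↦1, 4↦0]  zeros at y ∈ {4}
  x = 1: [0↦4, 1↦4, 2↦1, 3↦0, 4↦1]  zeros at y ∈ {3}
  x = 2: [0↦3, 1↦0, 2↦4, 3↦0, 4↦3]  zeros at y ∈ {1, 3}
  x = 3: [0↦3, 1↦2, 2↦3, 3↦1, 4↦1]  zeros at y ∈ ∅
  x = 4: [0↦4, 1↦0, 2↦3, 3↦3, 4↦0]  zeros at y ∈ {1, 4}
Collecting zeros: affine points = {(0, 4), (1, 3), (2, 1), (2, 3), (4, 1), (4, 4)}.
Total count |C(F_5)_aff| = 6.


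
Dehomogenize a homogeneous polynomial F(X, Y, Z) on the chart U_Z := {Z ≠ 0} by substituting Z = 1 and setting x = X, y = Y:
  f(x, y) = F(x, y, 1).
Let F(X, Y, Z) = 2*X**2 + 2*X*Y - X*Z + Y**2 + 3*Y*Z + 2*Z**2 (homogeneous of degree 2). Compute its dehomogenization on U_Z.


f(x, y) = 2*x**2 + 2*x*y - x + y**2 + 3*y + 2

On U_Z we set Z = 1. Each monomial c·X^i·Y^j·Z^k in F becomes c·x^i·y^j·1^k = c·x^i·y^j.
Substituting Z = 1: F(X, Y, 1) = 2*x**2 + 2*x*y - x + y**2 + 3*y + 2.
Note: deg(f) ≤ deg(F) = 2; strict inequality happens when F is divisible by Z (lost terms).


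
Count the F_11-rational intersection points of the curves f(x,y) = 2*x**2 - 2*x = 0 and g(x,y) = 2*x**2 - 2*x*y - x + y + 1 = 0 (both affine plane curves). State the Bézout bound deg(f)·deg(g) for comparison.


Common zeros: {(0, 10), (1, 2)}; count = 2; Bézout bound = 4.

deg(f) = 2, deg(g) = 2, so Bézout bound = 4.
Scan x ∈ F_11. For each x, list the y ∈ F_11 with f(x, y) ≡ 0 and those with g(x, y) ≡ 0 (mod 11); the common zeros in that column are the intersection.
  x = 0: f ≡ 0 at y ∈ {0, 1, 2, 3, 4, 5, 6, 7, 8, 9, 10}; g ≡ 0 at y ∈ {10}; common: {10}.
  x = 1: f ≡ 0 at y ∈ {0, 1, 2, 3, 4, 5, 6, 7, 8, 9, 10}; g ≡ 0 at y ∈ {2}; common: {2}.
  x = 2: f ≡ 0 at y ∈ ∅; g ≡ 0 at y ∈ {6}; common: ∅.
  x = 3: f ≡ 0 at y ∈ ∅; g ≡ 0 at y ∈ {1}; common: ∅.
  x = 4: f ≡ 0 at y ∈ ∅; g ≡ 0 at y ∈ {1}; common: ∅.
  x = 5: f ≡ 0 at y ∈ ∅; g ≡ 0 at y ∈ {10}; common: ∅.
  x = 6: f ≡ 0 at y ∈ ∅; g ≡ 0 at y ∈ ∅; common: ∅.
  x = 7: f ≡ 0 at y ∈ ∅; g ≡ 0 at y ∈ {2}; common: ∅.
  x = 8: f ≡ 0 at y ∈ ∅; g ≡ 0 at y ∈ {0}; common: ∅.
  x = 9: f ≡ 0 at y ∈ ∅; g ≡ 0 at y ∈ {0}; common: ∅.
  x = 10: f ≡ 0 at y ∈ ∅; g ≡ 0 at y ∈ {6}; common: ∅.
Collecting: common zeros = {(0, 10), (1, 2)}, so the count is 2.
Comparison with the Bézout bound: 2 ≤ 4 = deg(f)·deg(g), as expected for curves with no common component (the affine F_11-count falls short of the bound because intersections may lie at infinity, over extension fields, or carry multiplicity).


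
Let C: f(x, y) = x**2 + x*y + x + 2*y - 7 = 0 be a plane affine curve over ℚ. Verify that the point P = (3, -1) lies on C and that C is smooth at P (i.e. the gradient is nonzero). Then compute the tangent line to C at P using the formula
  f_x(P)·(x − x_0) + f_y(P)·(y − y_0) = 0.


Tangent line at P: 6*x + 5*y - 13 = 0.

Step 1: f(3, -1) = 0, so P lies on C.
Step 2: partial derivatives
  f_x(x, y) = 2*x + y + 1, f_y(x, y) = x + 2.
  f_x(P) = 6, f_y(P) = 5 (gradient nonzero, so P is smooth).
Step 3: tangent line at P: 6·(x − 3) + 5·(y − -1) = 0.
Expanding: 6*x + 5*y - 13 = 0.


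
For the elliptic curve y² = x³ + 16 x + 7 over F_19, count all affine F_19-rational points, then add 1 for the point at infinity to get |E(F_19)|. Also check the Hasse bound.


Affine points = {(0, 8), (0, 11), (1, 9), (1, 10), (2, 3), (2, 16), (3, 5), (3, 14), (7, 5), (7, 14), (8, 1), (8, 18), (9, 5), (9, 14), (14, 7), (14, 12), (17, 9), (17, 10), (18, 3), (18, 16)}; affine count = 20; |E(F_19)| = 21.

Discriminant check: Δ ∝ 4a³ + 27b² = 4·16³ + 27·7² = 4·4096 + 27·49 ≡ 18 (mod 19). Nonzero ⇒ E is nonsingular.
For each x ∈ F_19, compute rhs = x³ + 16·x + 7 mod 19, then count y ∈ F_19 with y² ≡ rhs.
  x = 0: rhs = 7, matching y values: 8, 11 (2 points).
  x = 1: rhs = 5, matching y values: 9, 10 (2 points).
  x = 2: rhs = 9, matching y values: 3, 16 (2 points).
  x = 3: rhs = 6, matching y values: 5, 14 (2 points).
  x = 4: rhs = 2, matching y values: none (0 points).
  x = 5: rhs = 3, matching y values: none (0 points).
  x = 6: rhs = 15, matching y values: none (0 points).
  x = 7: rhs = 6, matching y values: 5, 14 (2 points).
  x = 8: rhs = 1, matching y values: 1, 18 (2 points).
  x = 9: rhs = 6, matching y values: 5, 14 (2 points).
  x = 10: rhs = 8, matching y values: none (0 points).
  x = 11: rhs = 13, matching y values: none (0 points).
  x = 12: rhs = 8, matching y values: none (0 points).
  x = 13: rhs = 18, matching y values: none (0 points).
  x = 14: rhs = 11, matching y values: 7, 12 (2 points).
  x = 15: rhs = 12, matching y values: none (0 points).
  x = 16: rhs = 8, matching y values: none (0 points).
  x = 17: rhs = 5, matching y values: 9, 10 (2 points).
  x = 18: rhs = 9, matching y values: 3, 16 (2 points).
Total affine count: 20.
Full point count |E(F_19)| = 20 + 1 = 21.
Hasse bound: |21 − (19+1)| = |1| = 1 ≤ 2√19 ≈ 8.7178 ✓.


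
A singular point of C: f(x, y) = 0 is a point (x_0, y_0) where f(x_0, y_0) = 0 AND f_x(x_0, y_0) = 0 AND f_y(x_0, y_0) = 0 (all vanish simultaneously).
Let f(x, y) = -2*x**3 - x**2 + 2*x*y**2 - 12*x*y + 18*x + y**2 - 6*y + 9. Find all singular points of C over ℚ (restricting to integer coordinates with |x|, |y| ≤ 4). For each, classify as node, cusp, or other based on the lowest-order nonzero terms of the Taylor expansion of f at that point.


Singular points: {(0, 3)}; classification: node.

Compute partial derivatives:
  f_x = -6*x**2 - 2*x + 2*y**2 - 12*y + 18.
  f_y = 4*x*y - 12*x + 2*y - 6.
Scan x_0 ∈ {−4, ..., 4}. For each x_0, f_y(x_0, y) is a polynomial in y; find its integer roots y ∈ {−4, ..., 4}, then test f_x and f at those candidates.
  x = -4: f_y(-4, y) = 42 - 14*y; vanishes at y ∈ {3}. (-4, 3): f_x = -88 ≠ 0.
  x = -3: f_y(-3, y) = 30 - 10*y; vanishes at y ∈ {3}. (-3, 3): f_x = -48 ≠ 0.
  x = -2: f_y(-2, y) = 18 - 6*y; vanishes at y ∈ {3}. (-2, 3): f_x = -20 ≠ 0.
  x = -1: f_y(-1, y) = 6 - 2*y; vanishes at y ∈ {3}. (-1, 3): f_x = -4 ≠ 0.
  x = 0: f_y(0, y) = 2*y - 6; vanishes at y ∈ {3}. (0, 3): f_x = 0, f = 0 — SINGULAR.
  x = 1: f_y(1, y) = 6*y - 18; vanishes at y ∈ {3}. (1, 3): f_x = -8 ≠ 0.
  x = 2: f_y(2, y) = 10*y - 30; vanishes at y ∈ {3}. (2, 3): f_x = -28 ≠ 0.
  x = 3: f_y(3, y) = 14*y - 42; vanishes at y ∈ {3}. (3, 3): f_x = -60 ≠ 0.
  x = 4: f_y(4, y) = 18*y - 54; vanishes at y ∈ {3}. (4, 3): f_x = -104 ≠ 0.
Only singular point on the grid: (0, 3).
Classify: substitute x = 0 + u, y = 3 + v and expand: f = -2*u**3 - u**2 + 2*u*v**2 + v**2.
No constant or linear terms (consistent with a singular point). Quadratic part: -u**2 + v**2. Cubic part: -2*u**3 + 2*u*v**2.
The quadratic part v**2 - u**2 = (v − u)(v + u) splits into two distinct linear factors, so there are two distinct tangent lines y − 3 = ±(x − 0) — this is a node (ordinary double point).
Classification: node.
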